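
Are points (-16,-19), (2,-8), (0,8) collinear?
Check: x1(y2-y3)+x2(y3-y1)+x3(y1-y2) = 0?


-16*(-8-8) + 2*(8+ 19) + 0*(-19+ 8)
= 256 + 54 + 0 = 310

No, not collinear (determinant = 310)


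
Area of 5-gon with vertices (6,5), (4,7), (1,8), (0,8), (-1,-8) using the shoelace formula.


sum(xi*y_{i+1}) = 6*7 + 4*8 + 1*8 + 0*(-8) - 1*5 = 77
sum(yi*x_{i+1}) = 5*4 + 7*1 + 8*0 + 8*(-1) - 8*6 = -29
Area = |77 + 29|/2 = 106/2 = 53.0000

53.0000 sq units


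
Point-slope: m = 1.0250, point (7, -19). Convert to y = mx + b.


y + 19 = 1.0250(x - 7)
y = 1.0250x - 19 - 1.0250*7
y = 1.0250x - 26.1750

y = 1.0250x - 26.1750


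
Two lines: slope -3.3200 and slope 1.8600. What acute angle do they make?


m1-m2 = -5.18
1+m1*m2 = -5.1752
tan(theta) = |-5.18/(-5.1752)| = 1.000928
theta = arctan(|-5.18/(-5.1752)|) = 45.0266 degrees (acute angle)

45.0266 degrees


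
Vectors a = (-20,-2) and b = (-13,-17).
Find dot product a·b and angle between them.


a·b = -20*(-13) - 2*(-17) = 260 + 34 = 294
|a| = sqrt(400+4) = 20.0998
|b| = sqrt(169+289) = 21.4009
cos(theta) = 294/(sqrt(404)*sqrt(458)) = 294/sqrt(185032) = 0.683477
theta = arccos(294/sqrt(185032)) = 46.8841 degrees

a·b = 294, theta = 46.8841 deg


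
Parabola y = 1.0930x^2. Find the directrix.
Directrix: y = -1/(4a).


a = 1.0930
1/(4a) = 0.2287
directrix: y = -0.2287 = -0.2287

y = -0.2287


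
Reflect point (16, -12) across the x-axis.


Reflection rule for x-axis: (x, -y)
(16, -12) -> (16, 12)

(16, 12)


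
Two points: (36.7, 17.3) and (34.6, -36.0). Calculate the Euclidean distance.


dx = 34.6 - 36.7 = -2.1
dy = -36.0 - 17.3 = -53.3
d = sqrt(4.41 + 2840.89) = sqrt(2845.3) = 53.3414

53.3414


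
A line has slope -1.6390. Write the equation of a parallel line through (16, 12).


Parallel lines have equal slopes.
m2 = -1.6390
b2 = 12 + 1.6390*16 = 38.2240

y = -1.6390x + 38.2240


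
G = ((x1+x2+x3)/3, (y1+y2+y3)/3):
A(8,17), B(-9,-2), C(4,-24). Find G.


Gx = (8- 9+4)/3 = 3/3 = 1.0000
Gy = (17- 2- 24)/3 = -9/3 = -3.0000

G = (1.0000, -3.0000)


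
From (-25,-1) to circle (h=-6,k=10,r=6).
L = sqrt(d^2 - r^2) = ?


d = sqrt((-25+ 6)^2 + (-1-10)^2) = sqrt(361+121) = 21.9545
L = sqrt(482.0000 - 36) = sqrt(446.0000) = 21.1187

21.1187


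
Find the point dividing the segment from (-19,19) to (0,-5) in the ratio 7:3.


Px = (7*0 + 3*(-19))/10 = -57/10 = -5.7000
Py = (7*(-5) + 3*19)/10 = 22/10 = 2.2000

P = (-5.7000, 2.2000)


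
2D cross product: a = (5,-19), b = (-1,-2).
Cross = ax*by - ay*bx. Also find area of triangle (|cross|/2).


cross = 5*(-2) + 19*(-1) = -10 - 19 = -29
Triangle area = |-29|/2 = 29/2 = 14.5000

cross = -29, triangle area = 14.5000


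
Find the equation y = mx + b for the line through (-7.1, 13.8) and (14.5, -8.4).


m = (-22.2)/(21.6) = -1.0278
b = y1 - m*x1 = 13.8 - (-22.2*(-7.1))/(21.6) = 13.8 - 7.2972 = 6.5028

y = -1.0278x + 6.5028


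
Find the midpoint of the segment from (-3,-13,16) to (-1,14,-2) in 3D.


Mx = (-3- 1)/2 = -2.0000
My = (-13+14)/2 = 0.5000
Mz = (16- 2)/2 = 7.0000

M = (-2.0000, 0.5000, 7.0000)


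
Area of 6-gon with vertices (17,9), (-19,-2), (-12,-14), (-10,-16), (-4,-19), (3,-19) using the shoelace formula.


sum(xi*y_{i+1}) = 17*(-2) - 19*(-14) - 12*(-16) - 10*(-19) - 4*(-19) + 3*9 = 717
sum(yi*x_{i+1}) = 9*(-19) - 2*(-12) - 14*(-10) - 16*(-4) - 19*3 - 19*17 = -323
Area = |717 + 323|/2 = 1040/2 = 520.0000

520.0000 sq units


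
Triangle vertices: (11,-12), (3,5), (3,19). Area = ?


11*(5-19) = -154
3*(19+ 12) = 93
3*(-12-5) = -51
sum = -112
Area = |-112|/2 = 56.0000

56.0000 sq units


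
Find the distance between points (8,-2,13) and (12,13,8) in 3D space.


dx=4, dy=15, dz=-5
d = sqrt(16+225+25) = sqrt(266) = 16.3095

16.3095


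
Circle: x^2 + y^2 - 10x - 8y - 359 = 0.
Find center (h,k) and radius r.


h = -D/2 = 10/2 = 5
k = -E/2 = 8/2 = 4
r^2 = h^2 + k^2 - F = 25 + 16 + 359 = 400
r = 20

Center (5, 4), radius = 20


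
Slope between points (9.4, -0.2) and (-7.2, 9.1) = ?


dy = 9.1 + 0.2 = 9.3
dx = -7.2 - 9.4 = -16.6
m = 9.3/(-16.6) = -0.5602

m = -0.5602


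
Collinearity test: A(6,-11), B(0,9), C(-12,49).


6*(9-49) + 0*(49+ 11) - 12*(-11-9)
= -240 + 0 + 240 = 0

Yes, collinear (determinant = 0)


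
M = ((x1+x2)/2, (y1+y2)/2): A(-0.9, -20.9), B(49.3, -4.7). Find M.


Mx = (-0.9 + 49.3)/2 = 48.4/2 = 24.2000
My = (-20.9 - 4.7)/2 = -25.6/2 = -12.8000

(24.2000, -12.8000)


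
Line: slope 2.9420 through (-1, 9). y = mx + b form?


y - 9 = 2.9420(x + 1)
y = 2.9420x + 9 - 2.9420*(-1)
y = 2.9420x + 11.9420

y = 2.9420x + 11.9420


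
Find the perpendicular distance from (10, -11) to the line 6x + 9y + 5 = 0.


|6*10 + 9*(-11) + 5| = |-34| = 34
sqrt(36 + 81) = sqrt(117) = 10.8167
d = 34/sqrt(117) = 3.1433

3.1433


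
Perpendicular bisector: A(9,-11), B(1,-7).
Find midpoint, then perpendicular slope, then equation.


Midpoint = (5, -9)
Slope of AB = dy/dx = 4/(-8) = -0.5000
Perp slope = -dx/dy = 8/4 = 2.0000
b = My - (perp slope)*Mx = -9 + (-8*5)/4 = -9 - 10.0000 = -19.0000

y = 2.0000x - 19.0000


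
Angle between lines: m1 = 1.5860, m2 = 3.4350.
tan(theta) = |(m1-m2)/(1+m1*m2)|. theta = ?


m1-m2 = -1.849
1+m1*m2 = 6.44791
tan(theta) = |-1.849/6.44791| = 0.286760
theta = arctan(|-1.849/6.44791|) = 16.0008 degrees (acute angle)

16.0008 degrees


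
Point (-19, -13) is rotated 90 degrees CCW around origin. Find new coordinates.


cos(90) = 0, sin(90) = 1
x' = -19*0 + 13*1 = 13
y' = -19*1 - 13*0 = -19

(13, -19)


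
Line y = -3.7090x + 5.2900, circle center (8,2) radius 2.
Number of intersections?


Substitute y = -3.7090x + 5.2900: (x-8)^2 + (-3.7090x+5.2900-2)^2 = 4
Expand to Ax^2 + Bx + C = 0, where b-k = 3.29
A = 1+m^2 = 14.756681
B = 2(m(b-k) - h) = 2(-3.7090*3.29 - 8) = -40.40522
C = h^2 + (b-k)^2 - r^2 = 64 + 10.8241 - 4 = 70.8241
disc = B^2-4AC = 1632.5818 - 4180.5146 = -2547.9328
disc < 0

0 intersection points


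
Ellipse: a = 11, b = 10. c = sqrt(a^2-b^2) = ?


c^2 = 11^2 - 10^2 = 121 - 100 = 21
c = sqrt(21) = 4.5826

c = 4.5826


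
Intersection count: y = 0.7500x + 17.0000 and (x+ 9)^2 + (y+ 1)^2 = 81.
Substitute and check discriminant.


Substitute y = 0.7500x + 17.0000: (x+ 9)^2 + (0.7500x+17.0000+ 1)^2 = 81
Expand to Ax^2 + Bx + C = 0, where b-k = 18
A = 1+m^2 = 1.5625
B = 2(m(b-k) - h) = 2(0.7500*18 + 9) = 45
C = h^2 + (b-k)^2 - r^2 = 81 + 324 - 81 = 324
disc = B^2-4AC = 2025.0000 - 2025.0000 = 0
disc = 0

1 intersection point (tangent)


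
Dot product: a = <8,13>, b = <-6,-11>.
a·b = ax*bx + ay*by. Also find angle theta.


a·b = 8*(-6) + 13*(-11) = -48 - 143 = -191
|a| = sqrt(64+169) = 15.2643
|b| = sqrt(36+121) = 12.5300
cos(theta) = -191/(sqrt(233)*sqrt(157)) = -191/sqrt(36581) = -0.998632
theta = arccos(-191/sqrt(36581)) = 177.0030 degrees

a·b = -191, theta = 177.0030 deg


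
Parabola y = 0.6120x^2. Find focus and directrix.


a = 0.6120
1/(4a) = 0.4085
Focus = (0, 0.4085)
Directrix: y = -0.4085

Focus = (0, 0.4085), Directrix: y = -0.4085


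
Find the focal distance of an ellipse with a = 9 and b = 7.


c^2 = 9^2 - 7^2 = 81 - 49 = 32
c = sqrt(32) = 5.6569

c = 5.6569


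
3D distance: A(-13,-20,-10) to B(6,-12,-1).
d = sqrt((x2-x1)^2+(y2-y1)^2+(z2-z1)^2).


dx=19, dy=8, dz=9
d = sqrt(361+64+81) = sqrt(506) = 22.4944

22.4944


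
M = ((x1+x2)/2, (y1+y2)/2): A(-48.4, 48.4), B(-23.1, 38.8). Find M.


Mx = (-48.4 - 23.1)/2 = -71.5/2 = -35.7500
My = (48.4 + 38.8)/2 = 87.2/2 = 43.6000

(-35.7500, 43.6000)


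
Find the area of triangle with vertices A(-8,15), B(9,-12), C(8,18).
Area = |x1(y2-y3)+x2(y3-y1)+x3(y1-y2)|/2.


-8*(-12-18) = 240
9*(18-15) = 27
8*(15+ 12) = 216
sum = 483
Area = |483|/2 = 241.5000

241.5000 sq units


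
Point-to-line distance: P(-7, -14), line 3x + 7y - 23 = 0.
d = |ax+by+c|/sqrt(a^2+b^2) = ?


|3*(-7) + 7*(-14) - 23| = |-142| = 142
sqrt(9 + 49) = sqrt(58) = 7.6158
d = 142/sqrt(58) = 18.6455

18.6455


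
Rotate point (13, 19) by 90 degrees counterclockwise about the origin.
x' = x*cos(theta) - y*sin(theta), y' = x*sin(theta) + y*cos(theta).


cos(90) = 0, sin(90) = 1
x' = 13*0 - 19*1 = -19
y' = 13*1 + 19*0 = 13

(-19, 13)


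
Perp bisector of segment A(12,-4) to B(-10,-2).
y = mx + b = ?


Midpoint = (1, -3)
Slope of AB = dy/dx = 2/(-22) = -0.0909
Perp slope = -dx/dy = 22/2 = 11.0000
b = My - (perp slope)*Mx = -3 + (-22*1)/2 = -3 - 11.0000 = -14.0000

y = 11.0000x - 14.0000


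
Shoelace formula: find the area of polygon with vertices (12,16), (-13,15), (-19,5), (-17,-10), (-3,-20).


sum(xi*y_{i+1}) = 12*15 - 13*5 - 19*(-10) - 17*(-20) - 3*16 = 597
sum(yi*x_{i+1}) = 16*(-13) + 15*(-19) + 5*(-17) - 10*(-3) - 20*12 = -788
Area = |597 + 788|/2 = 1385/2 = 692.5000

692.5000 sq units


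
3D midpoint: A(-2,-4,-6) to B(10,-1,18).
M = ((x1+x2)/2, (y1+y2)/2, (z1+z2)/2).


Mx = (-2+10)/2 = 4.0000
My = (-4- 1)/2 = -2.5000
Mz = (-6+18)/2 = 6.0000

M = (4.0000, -2.5000, 6.0000)


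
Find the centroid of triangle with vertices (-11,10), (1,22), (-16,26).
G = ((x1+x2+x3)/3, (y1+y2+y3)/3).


Gx = (-11+1- 16)/3 = -26/3 = -8.6667
Gy = (10+22+26)/3 = 58/3 = 19.3333

G = (-8.6667, 19.3333)


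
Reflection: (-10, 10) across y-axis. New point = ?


Reflection rule for y-axis: (-x, y)
(-10, 10) -> (10, 10)

(10, 10)


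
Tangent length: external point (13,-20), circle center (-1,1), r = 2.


d = sqrt((13+ 1)^2 + (-20-1)^2) = sqrt(196+441) = 25.2389
L = sqrt(637.0000 - 4) = sqrt(633.0000) = 25.1595

25.1595


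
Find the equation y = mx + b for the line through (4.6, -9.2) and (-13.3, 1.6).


m = (10.8)/(-17.9) = -0.6034
b = y1 - m*x1 = -9.2 - (10.8*4.6)/(-17.9) = -9.2 + 2.7754 = -6.4246

y = -0.6034x - 6.4246


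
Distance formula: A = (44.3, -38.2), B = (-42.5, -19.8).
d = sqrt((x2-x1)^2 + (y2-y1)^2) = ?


dx = -42.5 - 44.3 = -86.8
dy = -19.8 + 38.2 = 18.4
d = sqrt(7534.24 + 338.56) = sqrt(7872.8) = 88.7288

88.7288


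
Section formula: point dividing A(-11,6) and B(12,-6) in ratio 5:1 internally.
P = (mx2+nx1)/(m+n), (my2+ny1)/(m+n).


Px = (5*12 + 1*(-11))/6 = 49/6 = 8.1667
Py = (5*(-6) + 1*6)/6 = -24/6 = -4.0000

P = (8.1667, -4.0000)


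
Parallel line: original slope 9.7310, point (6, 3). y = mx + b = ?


Parallel lines have equal slopes.
m2 = 9.7310
b2 = 3 - 9.7310*6 = -55.3860

y = 9.7310x - 55.3860


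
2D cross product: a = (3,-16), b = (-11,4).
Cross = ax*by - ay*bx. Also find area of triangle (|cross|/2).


cross = 3*4 + 16*(-11) = 12 - 176 = -164
Triangle area = |-164|/2 = 164/2 = 82.0000

cross = -164, triangle area = 82.0000


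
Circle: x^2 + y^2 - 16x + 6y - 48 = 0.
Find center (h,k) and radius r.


h = -D/2 = 16/2 = 8
k = -E/2 = -6/2 = -3
r^2 = h^2 + k^2 - F = 64 + 9 + 48 = 121
r = 11

Center (8, -3), radius = 11


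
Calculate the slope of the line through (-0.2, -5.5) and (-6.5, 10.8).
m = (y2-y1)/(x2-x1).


dy = 10.8 + 5.5 = 16.3
dx = -6.5 + 0.2 = -6.3
m = 16.3/(-6.3) = -2.5873

m = -2.5873


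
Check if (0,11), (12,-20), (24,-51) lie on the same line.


0*(-20+ 51) + 12*(-51-11) + 24*(11+ 20)
= 0 - 744 + 744 = 0

Yes, collinear (determinant = 0)


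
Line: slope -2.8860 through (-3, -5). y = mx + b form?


y + 5 = -2.8860(x + 3)
y = -2.8860x - 5 + 2.8860*(-3)
y = -2.8860x - 13.6580

y = -2.8860x - 13.6580


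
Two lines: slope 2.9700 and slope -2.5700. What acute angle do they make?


m1-m2 = 5.54
1+m1*m2 = -6.6329
tan(theta) = |5.54/(-6.6329)| = 0.835230
theta = arctan(|5.54/(-6.6329)|) = 39.8697 degrees (acute angle)

39.8697 degrees


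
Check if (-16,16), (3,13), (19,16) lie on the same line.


-16*(13-16) + 3*(16-16) + 19*(16-13)
= 48 + 0 + 57 = 105

No, not collinear (determinant = 105)


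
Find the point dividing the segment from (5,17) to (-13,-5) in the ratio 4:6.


Px = (4*(-13) + 6*5)/10 = -22/10 = -2.2000
Py = (4*(-5) + 6*17)/10 = 82/10 = 8.2000

P = (-2.2000, 8.2000)


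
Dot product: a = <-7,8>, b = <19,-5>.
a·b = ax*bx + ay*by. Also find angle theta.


a·b = -7*19 + 8*(-5) = -133 - 40 = -173
|a| = sqrt(49+64) = 10.6301
|b| = sqrt(361+25) = 19.6469
cos(theta) = -173/(sqrt(113)*sqrt(386)) = -173/sqrt(43618) = -0.828349
theta = arccos(-173/sqrt(43618)) = 145.9295 degrees

a·b = -173, theta = 145.9295 deg


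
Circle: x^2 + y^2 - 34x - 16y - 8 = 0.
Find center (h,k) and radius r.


h = -D/2 = 34/2 = 17
k = -E/2 = 16/2 = 8
r^2 = h^2 + k^2 - F = 289 + 64 + 8 = 361
r = 19

Center (17, 8), radius = 19


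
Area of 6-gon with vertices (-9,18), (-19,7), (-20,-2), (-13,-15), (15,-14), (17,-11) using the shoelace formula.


sum(xi*y_{i+1}) = -9*7 - 19*(-2) - 20*(-15) - 13*(-14) + 15*(-11) + 17*18 = 598
sum(yi*x_{i+1}) = 18*(-19) + 7*(-20) - 2*(-13) - 15*15 - 14*17 - 11*(-9) = -820
Area = |598 + 820|/2 = 1418/2 = 709.0000

709.0000 sq units


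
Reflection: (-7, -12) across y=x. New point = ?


Reflection rule for y=x: (y, x)
(-7, -12) -> (-12, -7)

(-12, -7)


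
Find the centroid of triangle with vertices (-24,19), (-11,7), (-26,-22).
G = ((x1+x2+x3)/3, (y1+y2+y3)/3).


Gx = (-24- 11- 26)/3 = -61/3 = -20.3333
Gy = (19+7- 22)/3 = 4/3 = 1.3333

G = (-20.3333, 1.3333)


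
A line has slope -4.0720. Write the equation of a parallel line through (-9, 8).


Parallel lines have equal slopes.
m2 = -4.0720
b2 = 8 + 4.0720*(-9) = -28.6480

y = -4.0720x - 28.6480


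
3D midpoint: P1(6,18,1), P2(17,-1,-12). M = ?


Mx = (6+17)/2 = 11.5000
My = (18- 1)/2 = 8.5000
Mz = (1- 12)/2 = -5.5000

M = (11.5000, 8.5000, -5.5000)


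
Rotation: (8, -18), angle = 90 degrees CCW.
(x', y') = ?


cos(90) = 0, sin(90) = 1
x' = 8*0 + 18*1 = 18
y' = 8*1 - 18*0 = 8

(18, 8)


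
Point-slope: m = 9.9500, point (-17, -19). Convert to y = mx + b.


y + 19 = 9.9500(x + 17)
y = 9.9500x - 19 - 9.9500*(-17)
y = 9.9500x + 150.1500

y = 9.9500x + 150.1500


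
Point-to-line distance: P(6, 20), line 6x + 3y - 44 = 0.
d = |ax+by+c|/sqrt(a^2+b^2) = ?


|6*6 + 3*20 - 44| = |52| = 52
sqrt(36 + 9) = sqrt(45) = 6.7082
d = 52/sqrt(45) = 7.7517

7.7517


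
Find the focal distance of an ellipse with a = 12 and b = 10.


c^2 = 12^2 - 10^2 = 144 - 100 = 44
c = sqrt(44) = 6.6332

c = 6.6332


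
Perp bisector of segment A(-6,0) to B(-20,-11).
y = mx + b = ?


Midpoint = (-13, -5.5)
Slope of AB = dy/dx = -11/(-14) = 0.7857
Perp slope = -dx/dy = -14/11 = -1.2727
b = My - (perp slope)*Mx = -5.5 + (-14*(-13))/(-11) = -5.5 - 16.5455 = -22.0455

y = -1.2727x - 22.0455


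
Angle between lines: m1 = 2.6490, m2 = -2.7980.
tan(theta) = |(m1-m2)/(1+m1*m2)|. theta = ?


m1-m2 = 5.447
1+m1*m2 = -6.411902
tan(theta) = |5.447/(-6.411902)| = 0.849514
theta = arctan(|5.447/(-6.411902)|) = 40.3484 degrees (acute angle)

40.3484 degrees


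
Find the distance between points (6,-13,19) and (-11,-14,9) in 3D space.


dx=-17, dy=-1, dz=-10
d = sqrt(289+1+100) = sqrt(390) = 19.7484

19.7484


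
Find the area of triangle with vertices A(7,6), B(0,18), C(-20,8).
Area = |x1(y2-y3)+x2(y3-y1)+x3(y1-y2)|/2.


7*(18-8) = 70
0*(8-6) = 0
-20*(6-18) = 240
sum = 310
Area = |310|/2 = 155.0000

155.0000 sq units


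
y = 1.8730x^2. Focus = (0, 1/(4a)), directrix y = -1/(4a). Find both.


a = 1.8730
1/(4a) = 0.1335
Focus = (0, 0.1335)
Directrix: y = -0.1335

Focus = (0, 0.1335), Directrix: y = -0.1335


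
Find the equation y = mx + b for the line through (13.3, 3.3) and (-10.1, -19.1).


m = (-22.4)/(-23.4) = 0.9573
b = y1 - m*x1 = 3.3 - (-22.4*13.3)/(-23.4) = 3.3 - 12.7316 = -9.4316

y = 0.9573x - 9.4316


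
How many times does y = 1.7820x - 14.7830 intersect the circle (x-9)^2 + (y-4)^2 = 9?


Substitute y = 1.7820x - 14.7830: (x-9)^2 + (1.7820x- 14.7830-4)^2 = 9
Expand to Ax^2 + Bx + C = 0, where b-k = -18.783
A = 1+m^2 = 4.175524
B = 2(m(b-k) - h) = 2(1.7820*(-18.783) - 9) = -84.942612
C = h^2 + (b-k)^2 - r^2 = 81 + 352.801089 - 9 = 424.801089
disc = B^2-4AC = 7215.2473 - 7095.0686 = 120.1787
disc > 0

2 intersection points


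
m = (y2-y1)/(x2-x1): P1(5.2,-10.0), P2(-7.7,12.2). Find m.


dy = 12.2 + 10.0 = 22.2
dx = -7.7 - 5.2 = -12.9
m = 22.2/(-12.9) = -1.7209

m = -1.7209


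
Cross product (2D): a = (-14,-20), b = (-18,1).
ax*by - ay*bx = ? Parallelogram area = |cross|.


cross = -14*1 + 20*(-18) = -14 - 360 = -374
Parallelogram area = |-374| = 374

cross = -374, parallelogram area = 374


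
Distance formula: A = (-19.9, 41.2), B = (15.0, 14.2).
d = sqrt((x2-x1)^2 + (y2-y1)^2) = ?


dx = 15.0 + 19.9 = 34.9
dy = 14.2 - 41.2 = -27
d = sqrt(1218.01 + 729) = sqrt(1947.01) = 44.1249

44.1249


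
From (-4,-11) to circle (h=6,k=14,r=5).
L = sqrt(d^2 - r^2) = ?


d = sqrt((-4-6)^2 + (-11-14)^2) = sqrt(100+625) = 26.9258
L = sqrt(725.0000 - 25) = sqrt(700.0000) = 26.4575

26.4575


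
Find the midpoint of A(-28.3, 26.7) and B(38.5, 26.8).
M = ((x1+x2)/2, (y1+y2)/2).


Mx = (-28.3 + 38.5)/2 = 10.2/2 = 5.1000
My = (26.7 + 26.8)/2 = 53.5/2 = 26.7500

(5.1000, 26.7500)


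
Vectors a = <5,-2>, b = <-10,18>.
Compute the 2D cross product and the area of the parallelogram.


cross = 5*18 + 2*(-10) = 90 - 20 = 70
Parallelogram area = |70| = 70

cross = 70, parallelogram area = 70


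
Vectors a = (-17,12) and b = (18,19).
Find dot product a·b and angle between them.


a·b = -17*18 + 12*19 = -306 + 228 = -78
|a| = sqrt(289+144) = 20.8087
|b| = sqrt(324+361) = 26.1725
cos(theta) = -78/(sqrt(433)*sqrt(685)) = -78/sqrt(296605) = -0.143221
theta = arccos(-78/sqrt(296605)) = 98.2342 degrees

a·b = -78, theta = 98.2342 deg


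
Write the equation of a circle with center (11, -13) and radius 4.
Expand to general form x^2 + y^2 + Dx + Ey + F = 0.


(x-11)^2 + (y+ 13)^2 = 4^2
D = -2h = -22, E = -2k = 26
F = h^2+k^2-r^2 = 121+169-16 = 274

x^2 + y^2 - 22x + 26y + 274 = 0


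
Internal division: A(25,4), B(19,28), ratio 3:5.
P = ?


Px = (3*19 + 5*25)/8 = 182/8 = 22.7500
Py = (3*28 + 5*4)/8 = 104/8 = 13.0000

P = (22.7500, 13.0000)


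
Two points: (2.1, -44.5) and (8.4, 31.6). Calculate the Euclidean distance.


dx = 8.4 - 2.1 = 6.3
dy = 31.6 + 44.5 = 76.1
d = sqrt(39.69 + 5791.21) = sqrt(5830.9) = 76.3603

76.3603


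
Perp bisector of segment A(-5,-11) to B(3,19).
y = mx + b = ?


Midpoint = (-1, 4)
Slope of AB = dy/dx = 30/8 = 3.7500
Perp slope = -dx/dy = -8/30 = -0.2667
b = My - (perp slope)*Mx = 4 + (8*(-1))/30 = 4 - 0.2667 = 3.7333

y = -0.2667x + 3.7333


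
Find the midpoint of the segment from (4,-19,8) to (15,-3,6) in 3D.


Mx = (4+15)/2 = 9.5000
My = (-19- 3)/2 = -11.0000
Mz = (8+6)/2 = 7.0000

M = (9.5000, -11.0000, 7.0000)


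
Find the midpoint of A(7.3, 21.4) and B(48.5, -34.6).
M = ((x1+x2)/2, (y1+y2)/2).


Mx = (7.3 + 48.5)/2 = 55.8/2 = 27.9000
My = (21.4 - 34.6)/2 = -13.2/2 = -6.6000

(27.9000, -6.6000)


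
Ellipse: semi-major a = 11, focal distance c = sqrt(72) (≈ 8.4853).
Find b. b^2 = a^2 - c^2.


b^2 = 11^2 - (sqrt(72))^2 = 121 - 72 = 49
b = sqrt(49) = 7

b = 7


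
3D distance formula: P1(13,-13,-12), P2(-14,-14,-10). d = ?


dx=-27, dy=-1, dz=2
d = sqrt(729+1+4) = sqrt(734) = 27.0924

27.0924


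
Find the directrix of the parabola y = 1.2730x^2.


a = 1.2730
1/(4a) = 0.1964
directrix: y = -0.1964 = -0.1964

y = -0.1964


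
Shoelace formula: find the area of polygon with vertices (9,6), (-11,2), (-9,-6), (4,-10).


sum(xi*y_{i+1}) = 9*2 - 11*(-6) - 9*(-10) + 4*6 = 198
sum(yi*x_{i+1}) = 6*(-11) + 2*(-9) - 6*4 - 10*9 = -198
Area = |198 + 198|/2 = 396/2 = 198.0000

198.0000 sq units


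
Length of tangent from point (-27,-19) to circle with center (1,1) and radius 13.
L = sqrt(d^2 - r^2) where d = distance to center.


d = sqrt((-27-1)^2 + (-19-1)^2) = sqrt(784+400) = 34.4093
L = sqrt(1184.0000 - 169) = sqrt(1015.0000) = 31.8591

31.8591


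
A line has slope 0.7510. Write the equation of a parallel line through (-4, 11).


Parallel lines have equal slopes.
m2 = 0.7510
b2 = 11 - 0.7510*(-4) = 14.0040

y = 0.7510x + 14.0040


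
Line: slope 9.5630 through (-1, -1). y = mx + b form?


y + 1 = 9.5630(x + 1)
y = 9.5630x - 1 - 9.5630*(-1)
y = 9.5630x + 8.5630

y = 9.5630x + 8.5630


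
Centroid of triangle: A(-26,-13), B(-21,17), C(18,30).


Gx = (-26- 21+18)/3 = -29/3 = -9.6667
Gy = (-13+17+30)/3 = 34/3 = 11.3333

G = (-9.6667, 11.3333)


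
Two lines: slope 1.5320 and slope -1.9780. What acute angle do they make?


m1-m2 = 3.51
1+m1*m2 = -2.030296
tan(theta) = |3.51/(-2.030296)| = 1.728812
theta = arctan(|3.51/(-2.030296)|) = 59.9535 degrees (acute angle)

59.9535 degrees


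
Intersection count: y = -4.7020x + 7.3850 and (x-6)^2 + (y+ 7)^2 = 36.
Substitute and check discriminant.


Substitute y = -4.7020x + 7.3850: (x-6)^2 + (-4.7020x+7.3850+ 7)^2 = 36
Expand to Ax^2 + Bx + C = 0, where b-k = 14.385
A = 1+m^2 = 23.108804
B = 2(m(b-k) - h) = 2(-4.7020*14.385 - 6) = -147.27654
C = h^2 + (b-k)^2 - r^2 = 36 + 206.928225 - 36 = 206.928225
disc = B^2-4AC = 21690.3792 - 19127.4552 = 2562.9240
disc > 0

2 intersection points


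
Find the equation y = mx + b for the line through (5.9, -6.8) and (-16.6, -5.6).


m = (1.2)/(-22.5) = -0.0533
b = y1 - m*x1 = -6.8 - (1.2*5.9)/(-22.5) = -6.8 + 0.3147 = -6.4853

y = -0.0533x - 6.4853


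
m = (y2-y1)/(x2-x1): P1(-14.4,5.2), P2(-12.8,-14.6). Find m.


dy = -14.6 - 5.2 = -19.8
dx = -12.8 + 14.4 = 1.6
m = -19.8/1.6 = -12.3750

m = -12.3750


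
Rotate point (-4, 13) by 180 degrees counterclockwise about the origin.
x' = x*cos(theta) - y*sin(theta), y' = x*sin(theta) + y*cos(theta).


cos(180) = -1, sin(180) = 0
x' = -4*(-1) - 13*0 = 4
y' = -4*0 + 13*(-1) = -13

(4, -13)


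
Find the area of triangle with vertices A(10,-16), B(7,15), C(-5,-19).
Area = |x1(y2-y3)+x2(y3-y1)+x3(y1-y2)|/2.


10*(15+ 19) = 340
7*(-19+ 16) = -21
-5*(-16-15) = 155
sum = 474
Area = |474|/2 = 237.0000

237.0000 sq units


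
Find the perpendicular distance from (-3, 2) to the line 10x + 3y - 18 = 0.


|10*(-3) + 3*2 - 18| = |-42| = 42
sqrt(100 + 9) = sqrt(109) = 10.4403
d = 42/sqrt(109) = 4.0229

4.0229


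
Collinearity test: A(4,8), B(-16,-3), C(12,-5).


4*(-3+ 5) - 16*(-5-8) + 12*(8+ 3)
= 8 + 208 + 132 = 348

No, not collinear (determinant = 348)


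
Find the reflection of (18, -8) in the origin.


Reflection rule for origin: (-x, -y)
(18, -8) -> (-18, 8)

(-18, 8)


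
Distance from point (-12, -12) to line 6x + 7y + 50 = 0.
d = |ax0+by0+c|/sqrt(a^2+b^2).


|6*(-12) + 7*(-12) + 50| = |-106| = 106
sqrt(36 + 49) = sqrt(85) = 9.2195
d = 106/sqrt(85) = 11.4973

11.4973


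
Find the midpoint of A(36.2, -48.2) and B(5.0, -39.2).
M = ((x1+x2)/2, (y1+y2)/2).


Mx = (36.2 + 5.0)/2 = 41.2/2 = 20.6000
My = (-48.2 - 39.2)/2 = -87.4/2 = -43.7000

(20.6000, -43.7000)


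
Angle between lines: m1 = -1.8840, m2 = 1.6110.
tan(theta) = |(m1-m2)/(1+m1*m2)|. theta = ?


m1-m2 = -3.495
1+m1*m2 = -2.035124
tan(theta) = |-3.495/(-2.035124)| = 1.717340
theta = arctan(|-3.495/(-2.035124)|) = 59.7879 degrees (acute angle)

59.7879 degrees


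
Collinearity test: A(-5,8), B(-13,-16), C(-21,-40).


-5*(-16+ 40) - 13*(-40-8) - 21*(8+ 16)
= -120 + 624 - 504 = 0

Yes, collinear (determinant = 0)


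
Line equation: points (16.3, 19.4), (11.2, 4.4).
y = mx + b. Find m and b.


m = (-15)/(-5.1) = 2.9412
b = y1 - m*x1 = 19.4 - (-15*16.3)/(-5.1) = 19.4 - 47.9412 = -28.5412

y = 2.9412x - 28.5412


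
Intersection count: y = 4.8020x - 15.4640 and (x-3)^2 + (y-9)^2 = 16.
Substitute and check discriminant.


Substitute y = 4.8020x - 15.4640: (x-3)^2 + (4.8020x- 15.4640-9)^2 = 16
Expand to Ax^2 + Bx + C = 0, where b-k = -24.464
A = 1+m^2 = 24.059204
B = 2(m(b-k) - h) = 2(4.8020*(-24.464) - 3) = -240.952256
C = h^2 + (b-k)^2 - r^2 = 9 + 598.487296 - 16 = 591.487296
disc = B^2-4AC = 58057.9897 - 56922.8541 = 1135.1356
disc > 0

2 intersection points


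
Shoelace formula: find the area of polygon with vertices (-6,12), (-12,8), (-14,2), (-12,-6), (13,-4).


sum(xi*y_{i+1}) = -6*8 - 12*2 - 14*(-6) - 12*(-4) + 13*12 = 216
sum(yi*x_{i+1}) = 12*(-12) + 8*(-14) + 2*(-12) - 6*13 - 4*(-6) = -334
Area = |216 + 334|/2 = 550/2 = 275.0000

275.0000 sq units


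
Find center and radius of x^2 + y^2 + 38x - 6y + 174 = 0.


h = -D/2 = -38/2 = -19
k = -E/2 = 6/2 = 3
r^2 = h^2 + k^2 - F = 361 + 9 - 174 = 196
r = 14

Center (-19, 3), radius = 14


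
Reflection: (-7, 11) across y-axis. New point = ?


Reflection rule for y-axis: (-x, y)
(-7, 11) -> (7, 11)

(7, 11)


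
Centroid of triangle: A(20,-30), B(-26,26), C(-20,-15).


Gx = (20- 26- 20)/3 = -26/3 = -8.6667
Gy = (-30+26- 15)/3 = -19/3 = -6.3333

G = (-8.6667, -6.3333)


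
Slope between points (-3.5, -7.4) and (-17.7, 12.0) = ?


dy = 12.0 + 7.4 = 19.4
dx = -17.7 + 3.5 = -14.2
m = 19.4/(-14.2) = -1.3662

m = -1.3662


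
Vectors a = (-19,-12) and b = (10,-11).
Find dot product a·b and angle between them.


a·b = -19*10 - 12*(-11) = -190 + 132 = -58
|a| = sqrt(361+144) = 22.4722
|b| = sqrt(100+121) = 14.8661
cos(theta) = -58/(sqrt(505)*sqrt(221)) = -58/sqrt(111605) = -0.173615
theta = arccos(-58/sqrt(111605)) = 99.9980 degrees

a·b = -58, theta = 99.9980 deg


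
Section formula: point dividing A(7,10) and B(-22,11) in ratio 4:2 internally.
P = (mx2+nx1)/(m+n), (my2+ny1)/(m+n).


Px = (4*(-22) + 2*7)/6 = -74/6 = -12.3333
Py = (4*11 + 2*10)/6 = 64/6 = 10.6667

P = (-12.3333, 10.6667)


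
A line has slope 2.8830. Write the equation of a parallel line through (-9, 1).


Parallel lines have equal slopes.
m2 = 2.8830
b2 = 1 - 2.8830*(-9) = 26.9470

y = 2.8830x + 26.9470


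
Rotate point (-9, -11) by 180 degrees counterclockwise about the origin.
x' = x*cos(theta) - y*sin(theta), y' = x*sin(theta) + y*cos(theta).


cos(180) = -1, sin(180) = 0
x' = -9*(-1) + 11*0 = 9
y' = -9*0 - 11*(-1) = 11

(9, 11)


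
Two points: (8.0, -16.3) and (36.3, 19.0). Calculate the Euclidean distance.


dx = 36.3 - 8.0 = 28.3
dy = 19.0 + 16.3 = 35.3
d = sqrt(800.89 + 1246.09) = sqrt(2046.98) = 45.2436

45.2436


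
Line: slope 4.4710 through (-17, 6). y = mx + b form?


y - 6 = 4.4710(x + 17)
y = 4.4710x + 6 - 4.4710*(-17)
y = 4.4710x + 82.0070

y = 4.4710x + 82.0070


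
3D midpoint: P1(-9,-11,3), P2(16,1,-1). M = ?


Mx = (-9+16)/2 = 3.5000
My = (-11+1)/2 = -5.0000
Mz = (3- 1)/2 = 1.0000

M = (3.5000, -5.0000, 1.0000)


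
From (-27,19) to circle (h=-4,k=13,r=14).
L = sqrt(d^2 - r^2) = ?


d = sqrt((-27+ 4)^2 + (19-13)^2) = sqrt(529+36) = 23.7697
L = sqrt(565.0000 - 196) = sqrt(369.0000) = 19.2094

19.2094


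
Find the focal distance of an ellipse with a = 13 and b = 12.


c^2 = 13^2 - 12^2 = 169 - 144 = 25
c = sqrt(25) = 5.0000

c = 5.0000


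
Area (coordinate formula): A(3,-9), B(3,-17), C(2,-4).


3*(-17+ 4) = -39
3*(-4+ 9) = 15
2*(-9+ 17) = 16
sum = -8
Area = |-8|/2 = 4.0000

4.0000 sq units


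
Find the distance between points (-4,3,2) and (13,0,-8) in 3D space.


dx=17, dy=-3, dz=-10
d = sqrt(289+9+100) = sqrt(398) = 19.9499

19.9499


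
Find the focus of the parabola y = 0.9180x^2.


a = 0.9180
4a = 3.6720
focus = (0, 1/3.6720) = (0, 0.2723)

Focus = (0, 0.2723)


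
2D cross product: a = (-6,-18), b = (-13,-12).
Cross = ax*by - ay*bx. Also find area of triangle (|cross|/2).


cross = -6*(-12) + 18*(-13) = 72 - 234 = -162
Triangle area = |-162|/2 = 162/2 = 81.0000

cross = -162, triangle area = 81.0000


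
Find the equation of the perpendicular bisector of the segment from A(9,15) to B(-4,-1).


Midpoint = (2.5, 7)
Slope of AB = dy/dx = -16/(-13) = 1.2308
Perp slope = -dx/dy = -13/16 = -0.8125
b = My - (perp slope)*Mx = 7 + (-13*2.5)/(-16) = 7 + 2.0312 = 9.0312

y = -0.8125x + 9.0312


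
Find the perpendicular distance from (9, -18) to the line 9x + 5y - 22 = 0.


|9*9 + 5*(-18) - 22| = |-31| = 31
sqrt(81 + 25) = sqrt(106) = 10.2956
d = 31/sqrt(106) = 3.0110

3.0110


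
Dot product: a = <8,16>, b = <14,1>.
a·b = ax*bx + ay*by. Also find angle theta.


a·b = 8*14 + 16*1 = 112 + 16 = 128
|a| = sqrt(64+256) = 17.8885
|b| = sqrt(196+1) = 14.0357
cos(theta) = 128/(sqrt(320)*sqrt(197)) = 128/sqrt(63040) = 0.509802
theta = arccos(128/sqrt(63040)) = 59.3493 degrees

a·b = 128, theta = 59.3493 deg


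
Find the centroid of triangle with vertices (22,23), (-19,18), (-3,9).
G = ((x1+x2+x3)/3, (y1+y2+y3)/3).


Gx = (22- 19- 3)/3 = 0/3 = 0
Gy = (23+18+9)/3 = 50/3 = 16.6667

G = (0, 16.6667)


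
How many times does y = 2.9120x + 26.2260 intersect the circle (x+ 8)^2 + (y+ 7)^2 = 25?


Substitute y = 2.9120x + 26.2260: (x+ 8)^2 + (2.9120x+26.2260+ 7)^2 = 25
Expand to Ax^2 + Bx + C = 0, where b-k = 33.226
A = 1+m^2 = 9.479744
B = 2(m(b-k) - h) = 2(2.9120*33.226 + 8) = 209.508224
C = h^2 + (b-k)^2 - r^2 = 64 + 1103.967076 - 25 = 1142.967076
disc = B^2-4AC = 43893.6959 - 43340.1411 = 553.5548
disc > 0

2 intersection points


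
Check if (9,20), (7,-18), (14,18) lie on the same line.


9*(-18-18) + 7*(18-20) + 14*(20+ 18)
= -324 - 14 + 532 = 194

No, not collinear (determinant = 194)


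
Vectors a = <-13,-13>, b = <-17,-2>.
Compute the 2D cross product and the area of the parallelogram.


cross = -13*(-2) + 13*(-17) = 26 - 221 = -195
Parallelogram area = |-195| = 195

cross = -195, parallelogram area = 195


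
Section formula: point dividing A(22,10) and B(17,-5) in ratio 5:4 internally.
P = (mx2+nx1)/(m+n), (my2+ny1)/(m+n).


Px = (5*17 + 4*22)/9 = 173/9 = 19.2222
Py = (5*(-5) + 4*10)/9 = 15/9 = 1.6667

P = (19.2222, 1.6667)


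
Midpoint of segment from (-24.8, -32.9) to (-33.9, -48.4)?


Mx = (-24.8 - 33.9)/2 = -58.7/2 = -29.3500
My = (-32.9 - 48.4)/2 = -81.3/2 = -40.6500

(-29.3500, -40.6500)


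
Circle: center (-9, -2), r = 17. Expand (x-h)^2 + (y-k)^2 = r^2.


(x+ 9)^2 + (y+ 2)^2 = 17^2
D = -2h = 18, E = -2k = 4
F = h^2+k^2-r^2 = 81+4-289 = -204

x^2 + y^2 + 18x + 4y - 204 = 0


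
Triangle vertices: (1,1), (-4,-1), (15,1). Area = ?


1*(-1-1) = -2
-4*(1-1) = 0
15*(1+ 1) = 30
sum = 28
Area = |28|/2 = 14.0000

14.0000 sq units


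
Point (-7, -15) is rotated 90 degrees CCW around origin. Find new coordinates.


cos(90) = 0, sin(90) = 1
x' = -7*0 + 15*1 = 15
y' = -7*1 - 15*0 = -7

(15, -7)


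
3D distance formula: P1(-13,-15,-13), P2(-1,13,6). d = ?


dx=12, dy=28, dz=19
d = sqrt(144+784+361) = sqrt(1289) = 35.9026

35.9026


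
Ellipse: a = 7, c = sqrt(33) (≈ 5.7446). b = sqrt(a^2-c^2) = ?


b^2 = 7^2 - (sqrt(33))^2 = 49 - 33 = 16
b = sqrt(16) = 4

b = 4


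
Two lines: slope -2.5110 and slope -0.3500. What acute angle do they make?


m1-m2 = -2.161
1+m1*m2 = 1.87885
tan(theta) = |-2.161/1.87885| = 1.150172
theta = arctan(|-2.161/1.87885|) = 48.9951 degrees (acute angle)

48.9951 degrees


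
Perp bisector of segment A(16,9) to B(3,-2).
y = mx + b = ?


Midpoint = (9.5, 3.5)
Slope of AB = dy/dx = -11/(-13) = 0.8462
Perp slope = -dx/dy = -13/11 = -1.1818
b = My - (perp slope)*Mx = 3.5 + (-13*9.5)/(-11) = 3.5 + 11.2273 = 14.7273

y = -1.1818x + 14.7273


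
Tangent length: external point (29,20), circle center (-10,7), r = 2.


d = sqrt((29+ 10)^2 + (20-7)^2) = sqrt(1521+169) = 41.1096
L = sqrt(1690.0000 - 4) = sqrt(1686.0000) = 41.0609

41.0609


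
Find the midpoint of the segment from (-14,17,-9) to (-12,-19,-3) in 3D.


Mx = (-14- 12)/2 = -13.0000
My = (17- 19)/2 = -1.0000
Mz = (-9- 3)/2 = -6.0000

M = (-13.0000, -1.0000, -6.0000)


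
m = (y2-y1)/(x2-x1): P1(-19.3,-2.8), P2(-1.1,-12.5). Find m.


dy = -12.5 + 2.8 = -9.7
dx = -1.1 + 19.3 = 18.2
m = -9.7/18.2 = -0.5330

m = -0.5330


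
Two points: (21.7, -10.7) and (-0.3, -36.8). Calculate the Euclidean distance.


dx = -0.3 - 21.7 = -22.0
dy = -36.8 + 10.7 = -26.1
d = sqrt(484.0 + 681.21) = sqrt(1165.21) = 34.1352

34.1352


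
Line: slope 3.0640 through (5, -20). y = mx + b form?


y + 20 = 3.0640(x - 5)
y = 3.0640x - 20 - 3.0640*5
y = 3.0640x - 35.3200

y = 3.0640x - 35.3200


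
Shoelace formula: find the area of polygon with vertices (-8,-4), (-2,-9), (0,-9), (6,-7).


sum(xi*y_{i+1}) = -8*(-9) - 2*(-9) + 0*(-7) + 6*(-4) = 66
sum(yi*x_{i+1}) = -4*(-2) - 9*0 - 9*6 - 7*(-8) = 10
Area = |66 - 10|/2 = 56/2 = 28.0000

28.0000 sq units


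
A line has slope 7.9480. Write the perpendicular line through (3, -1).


Perpendicular slope = -1/m1 = -1/7.9480 = -0.1258
b2 = y0 - m2*x0 = -1 + 3/7.9480 = -1 + 0.3775 = -0.6225

y = -0.1258x - 0.6225


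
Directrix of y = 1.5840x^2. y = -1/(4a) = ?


a = 1.5840
1/(4a) = 0.1578
directrix: y = -0.1578 = -0.1578

y = -0.1578


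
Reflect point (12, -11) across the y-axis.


Reflection rule for y-axis: (-x, y)
(12, -11) -> (-12, -11)

(-12, -11)


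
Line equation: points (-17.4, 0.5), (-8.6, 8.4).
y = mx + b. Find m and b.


m = (7.9)/(8.8) = 0.8977
b = y1 - m*x1 = 0.5 - (7.9*(-17.4))/(8.8) = 0.5 + 15.6205 = 16.1205

y = 0.8977x + 16.1205


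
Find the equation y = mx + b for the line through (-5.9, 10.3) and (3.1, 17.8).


m = (7.5)/(9.0) = 0.8333
b = y1 - m*x1 = 10.3 - (7.5*(-5.9))/(9.0) = 10.3 + 4.9167 = 15.2167

y = 0.8333x + 15.2167


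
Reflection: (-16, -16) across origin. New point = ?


Reflection rule for origin: (-x, -y)
(-16, -16) -> (16, 16)

(16, 16)


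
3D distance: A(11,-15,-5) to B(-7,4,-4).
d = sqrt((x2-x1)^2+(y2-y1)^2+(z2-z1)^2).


dx=-18, dy=19, dz=1
d = sqrt(324+361+1) = sqrt(686) = 26.1916

26.1916


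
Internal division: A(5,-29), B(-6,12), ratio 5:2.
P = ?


Px = (5*(-6) + 2*5)/7 = -20/7 = -2.8571
Py = (5*12 + 2*(-29))/7 = 2/7 = 0.2857

P = (-2.8571, 0.2857)


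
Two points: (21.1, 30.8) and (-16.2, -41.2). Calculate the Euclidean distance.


dx = -16.2 - 21.1 = -37.3
dy = -41.2 - 30.8 = -72.0
d = sqrt(1391.29 + 5184.0) = sqrt(6575.29) = 81.0882

81.0882


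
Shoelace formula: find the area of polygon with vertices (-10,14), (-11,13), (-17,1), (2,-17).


sum(xi*y_{i+1}) = -10*13 - 11*1 - 17*(-17) + 2*14 = 176
sum(yi*x_{i+1}) = 14*(-11) + 13*(-17) + 1*2 - 17*(-10) = -203
Area = |176 + 203|/2 = 379/2 = 189.5000

189.5000 sq units


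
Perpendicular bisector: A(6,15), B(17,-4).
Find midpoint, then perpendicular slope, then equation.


Midpoint = (11.5, 5.5)
Slope of AB = dy/dx = -19/11 = -1.7273
Perp slope = -dx/dy = 11/19 = 0.5789
b = My - (perp slope)*Mx = 5.5 + (11*11.5)/(-19) = 5.5 - 6.6579 = -1.1579

y = 0.5789x - 1.1579


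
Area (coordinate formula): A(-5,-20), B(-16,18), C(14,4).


-5*(18-4) = -70
-16*(4+ 20) = -384
14*(-20-18) = -532
sum = -986
Area = |-986|/2 = 493.0000

493.0000 sq units


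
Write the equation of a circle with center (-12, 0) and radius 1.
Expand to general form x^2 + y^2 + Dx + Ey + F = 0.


(x+ 12)^2 + (y-0)^2 = 1^2
D = -2h = 24, E = -2k = 0
F = h^2+k^2-r^2 = 144+0-1 = 143

x^2 + y^2 + 24x + 143 = 0


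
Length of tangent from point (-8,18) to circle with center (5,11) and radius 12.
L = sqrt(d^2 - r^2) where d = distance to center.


d = sqrt((-8-5)^2 + (18-11)^2) = sqrt(169+49) = 14.7648
L = sqrt(218.0000 - 144) = sqrt(74.0000) = 8.6023

8.6023


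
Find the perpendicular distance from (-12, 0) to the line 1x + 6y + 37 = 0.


|1*(-12) + 6*0 + 37| = |25| = 25
sqrt(1 + 36) = sqrt(37) = 6.0828
d = 25/sqrt(37) = 4.1100

4.1100


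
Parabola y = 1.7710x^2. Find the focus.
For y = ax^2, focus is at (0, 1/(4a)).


a = 1.7710
4a = 7.0840
focus = (0, 1/7.0840) = (0, 0.1412)

Focus = (0, 0.1412)


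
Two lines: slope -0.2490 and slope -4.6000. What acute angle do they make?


m1-m2 = 4.351
1+m1*m2 = 2.1454
tan(theta) = |4.351/2.1454| = 2.028060
theta = arctan(|4.351/2.1454|) = 63.7529 degrees (acute angle)

63.7529 degrees


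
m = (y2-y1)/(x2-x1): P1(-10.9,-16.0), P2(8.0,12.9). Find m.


dy = 12.9 + 16.0 = 28.9
dx = 8.0 + 10.9 = 18.9
m = 28.9/18.9 = 1.5291

m = 1.5291


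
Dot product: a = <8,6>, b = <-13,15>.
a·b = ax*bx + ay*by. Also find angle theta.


a·b = 8*(-13) + 6*15 = -104 + 90 = -14
|a| = sqrt(64+36) = 10.0000
|b| = sqrt(169+225) = 19.8494
cos(theta) = -14/(sqrt(100)*sqrt(394)) = -14/sqrt(39400) = -0.070531
theta = arccos(-14/sqrt(39400)) = 94.0445 degrees

a·b = -14, theta = 94.0445 deg


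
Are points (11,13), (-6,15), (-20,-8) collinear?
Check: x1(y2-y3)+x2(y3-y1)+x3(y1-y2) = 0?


11*(15+ 8) - 6*(-8-13) - 20*(13-15)
= 253 + 126 + 40 = 419

No, not collinear (determinant = 419)


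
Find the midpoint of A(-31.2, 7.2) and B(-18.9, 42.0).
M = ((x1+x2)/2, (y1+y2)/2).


Mx = (-31.2 - 18.9)/2 = -50.1/2 = -25.0500
My = (7.2 + 42.0)/2 = 49.2/2 = 24.6000

(-25.0500, 24.6000)


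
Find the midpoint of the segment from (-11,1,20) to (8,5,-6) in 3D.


Mx = (-11+8)/2 = -1.5000
My = (1+5)/2 = 3.0000
Mz = (20- 6)/2 = 7.0000

M = (-1.5000, 3.0000, 7.0000)


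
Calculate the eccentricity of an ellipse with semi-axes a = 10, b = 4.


c = sqrt(100-16) = sqrt(84) = 9.1652
e = c/a = sqrt(84)/10 = 0.9165

e = 0.9165


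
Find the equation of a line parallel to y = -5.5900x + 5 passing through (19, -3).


Parallel lines have equal slopes.
m2 = -5.5900
b2 = -3 + 5.5900*19 = 103.2100

y = -5.5900x + 103.2100


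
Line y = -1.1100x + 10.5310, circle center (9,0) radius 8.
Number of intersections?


Substitute y = -1.1100x + 10.5310: (x-9)^2 + (-1.1100x+10.5310-0)^2 = 64
Expand to Ax^2 + Bx + C = 0, where b-k = 10.531
A = 1+m^2 = 2.2321
B = 2(m(b-k) - h) = 2(-1.1100*10.531 - 9) = -41.37882
C = h^2 + (b-k)^2 - r^2 = 81 + 110.901961 - 64 = 127.901961
disc = B^2-4AC = 1712.2067 - 1141.9599 = 570.2468
disc > 0

2 intersection points


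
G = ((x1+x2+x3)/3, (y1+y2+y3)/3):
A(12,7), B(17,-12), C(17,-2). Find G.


Gx = (12+17+17)/3 = 46/3 = 15.3333
Gy = (7- 12- 2)/3 = -7/3 = -2.3333

G = (15.3333, -2.3333)


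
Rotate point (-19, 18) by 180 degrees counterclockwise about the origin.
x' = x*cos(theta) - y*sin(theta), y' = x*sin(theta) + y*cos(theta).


cos(180) = -1, sin(180) = 0
x' = -19*(-1) - 18*0 = 19
y' = -19*0 + 18*(-1) = -18

(19, -18)


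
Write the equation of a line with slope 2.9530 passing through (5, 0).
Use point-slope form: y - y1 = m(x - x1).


y - 0 = 2.9530(x - 5)
y = 2.9530x + 0 - 2.9530*5
y = 2.9530x - 14.7650

y = 2.9530x - 14.7650


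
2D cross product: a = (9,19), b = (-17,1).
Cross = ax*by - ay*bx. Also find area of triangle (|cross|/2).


cross = 9*1 - 19*(-17) = 9 + 323 = 332
Triangle area = |332|/2 = 332/2 = 166.0000

cross = 332, triangle area = 166.0000


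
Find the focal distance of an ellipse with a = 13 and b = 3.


c^2 = 13^2 - 3^2 = 169 - 9 = 160
c = sqrt(160) = 12.6491

c = 12.6491


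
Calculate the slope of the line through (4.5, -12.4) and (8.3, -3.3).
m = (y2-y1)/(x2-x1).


dy = -3.3 + 12.4 = 9.1
dx = 8.3 - 4.5 = 3.8
m = 9.1/3.8 = 2.3947

m = 2.3947


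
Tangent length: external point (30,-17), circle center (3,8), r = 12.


d = sqrt((30-3)^2 + (-17-8)^2) = sqrt(729+625) = 36.7967
L = sqrt(1354.0000 - 144) = sqrt(1210.0000) = 34.7851

34.7851


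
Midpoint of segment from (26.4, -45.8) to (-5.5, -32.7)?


Mx = (26.4 - 5.5)/2 = 20.9/2 = 10.4500
My = (-45.8 - 32.7)/2 = -78.5/2 = -39.2500

(10.4500, -39.2500)


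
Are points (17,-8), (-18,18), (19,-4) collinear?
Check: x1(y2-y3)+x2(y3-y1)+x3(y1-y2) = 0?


17*(18+ 4) - 18*(-4+ 8) + 19*(-8-18)
= 374 - 72 - 494 = -192

No, not collinear (determinant = -192)


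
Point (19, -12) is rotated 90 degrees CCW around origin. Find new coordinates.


cos(90) = 0, sin(90) = 1
x' = 19*0 + 12*1 = 12
y' = 19*1 - 12*0 = 19

(12, 19)


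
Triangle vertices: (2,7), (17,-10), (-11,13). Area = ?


2*(-10-13) = -46
17*(13-7) = 102
-11*(7+ 10) = -187
sum = -131
Area = |-131|/2 = 65.5000

65.5000 sq units
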